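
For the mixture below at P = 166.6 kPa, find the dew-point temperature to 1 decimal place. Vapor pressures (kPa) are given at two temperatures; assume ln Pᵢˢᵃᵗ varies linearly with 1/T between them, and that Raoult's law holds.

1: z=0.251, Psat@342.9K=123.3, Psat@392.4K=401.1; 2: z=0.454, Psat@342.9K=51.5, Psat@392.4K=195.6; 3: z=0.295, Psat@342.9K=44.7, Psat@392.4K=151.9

T = 383.5 K

Dew-point temperature: Σzᵢ·P/Pᵢˢᵃᵗ(T) = 1. Interpolate ln Pᵢˢᵃᵗ = aᵢ + bᵢ/T.
  T = 342.9 K: ΣzᵢP/Pᵢˢᵃᵗ = 2.9073
  T = 392.4 K: ΣzᵢP/Pᵢˢᵃᵗ = 0.8145
  T = 367.6 K: ΣzᵢP/Pᵢˢᵃᵗ = 1.4755
  T = 380.0 K: ΣzᵢP/Pᵢˢᵃᵗ = 1.0856
  T = 386.2 K: ΣzᵢP/Pᵢˢᵃᵗ = 0.9381
  T = 383.1 K: ΣzᵢP/Pᵢˢᵃᵗ = 1.0085
  T = 384.6 K: ΣzᵢP/Pᵢˢᵃᵗ = 0.9737
Interpolating between 383.1 K and 384.6 K gives T ≈ 383.5 K.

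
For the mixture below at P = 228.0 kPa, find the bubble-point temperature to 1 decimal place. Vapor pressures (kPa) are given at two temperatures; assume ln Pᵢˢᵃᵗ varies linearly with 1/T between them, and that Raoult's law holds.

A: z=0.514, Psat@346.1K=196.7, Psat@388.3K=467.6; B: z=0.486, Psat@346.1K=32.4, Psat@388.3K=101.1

Bubble-point temperature: ΣzᵢPᵢˢᵃᵗ(T) = P. Interpolate ln Pᵢˢᵃᵗ = aᵢ + bᵢ/T.
  T = 346.1 K: ΣzᵢPᵢˢᵃᵗ = 116.85 kPa
  T = 388.3 K: ΣzᵢPᵢˢᵃᵗ = 289.48 kPa
  T = 367.2 K: ΣzᵢPᵢˢᵃᵗ = 188.55 kPa
  T = 377.8 K: ΣzᵢPᵢˢᵃᵗ = 235.20 kPa
  T = 372.5 K: ΣzᵢPᵢˢᵃᵗ = 210.91 kPa
  T = 375.1 K: ΣzᵢPᵢˢᵃᵗ = 222.58 kPa
Interpolating between 375.1 K and 377.8 K gives T ≈ 376.3 K.

T = 376.3 K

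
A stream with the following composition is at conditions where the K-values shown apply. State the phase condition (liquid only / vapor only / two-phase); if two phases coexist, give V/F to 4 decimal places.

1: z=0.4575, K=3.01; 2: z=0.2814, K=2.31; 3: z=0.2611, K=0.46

ΣzᵢKᵢ = 2.1472; Σzᵢ/Kᵢ = 0.8414.
Since Σzᵢ/Kᵢ < 1 the mixture is above its dew point — single vapor phase.

vapor only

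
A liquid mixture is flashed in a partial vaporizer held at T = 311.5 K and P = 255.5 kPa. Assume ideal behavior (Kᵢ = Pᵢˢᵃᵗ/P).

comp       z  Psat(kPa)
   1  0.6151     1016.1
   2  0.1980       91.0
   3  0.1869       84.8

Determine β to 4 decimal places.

β = 0.8085

Raoult's law: Kᵢ = Pᵢˢᵃᵗ/P = Pᵢˢᵃᵗ/255.5.
  K_1 = 1016.1/255.5 = 3.976908, K_2 = 91.0/255.5 = 0.356164, K_3 = 84.8/255.5 = 0.331898
Rachford–Rice: g(β) = Σ zᵢ(Kᵢ−1)/(1+β(Kᵢ−1)) = 0.
Check two-phase: ΣzᵢKᵢ = 2.5787 > 1 and Σzᵢ/Kᵢ = 1.2737 > 1, so g(0) = 1.5787 > 0 and g(1) = -0.2737 < 0.
Newton iteration, β⁰ = 0.5:
  β = 0.5000: g = 0.36033, g' = -1.2469 → β = 0.7890
  β = 0.7890: g = 0.02365, g' = -1.1982 → β = 0.8087
  β = 0.8087: g = -0.00022, g' = -1.2215 → β = 0.8085
Converged at β = 0.8085.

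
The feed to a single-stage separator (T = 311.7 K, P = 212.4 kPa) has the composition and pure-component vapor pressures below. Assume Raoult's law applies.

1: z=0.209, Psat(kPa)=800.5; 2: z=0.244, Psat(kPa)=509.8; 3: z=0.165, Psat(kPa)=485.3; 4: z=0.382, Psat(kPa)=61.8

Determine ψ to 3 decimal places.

Raoult's law: Kᵢ = Pᵢˢᵃᵗ/P = Pᵢˢᵃᵗ/212.4.
  K_1 = 800.5/212.4 = 3.76883, K_2 = 509.8/212.4 = 2.40019, K_3 = 485.3/212.4 = 2.28484, K_4 = 61.8/212.4 = 0.29096
Let ψ = V/F and solve Σ zᵢ(Kᵢ−1)/(1+ψ(Kᵢ−1)) = 0.
g(0) = ΣzᵢKᵢ − 1 = 0.861 and g(1) = 1 − Σzᵢ/Kᵢ = -0.542, so a root lies in (0, 1).
Iterate (Newton) starting at ψ = 0.51:
  ψ = 0.510: g = 0.1430, g' = -1.009 → ψ = 0.652
  ψ = 0.652: g = -0.0032, g' = -1.079 → ψ = 0.649
Converged at ψ = 0.649.

ψ = 0.649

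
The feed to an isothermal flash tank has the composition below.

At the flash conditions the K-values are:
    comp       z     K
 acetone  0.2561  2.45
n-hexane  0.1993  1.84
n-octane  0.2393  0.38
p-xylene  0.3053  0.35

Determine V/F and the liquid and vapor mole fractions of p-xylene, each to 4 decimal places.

V/F = 0.2477, x_p-xylene = 0.3639, y_p-xylene = 0.1274

Material balance + equilibrium reduce to Σ zᵢ(Kᵢ−1)/(1+V/F(Kᵢ−1)) = 0.
g(0) = ΣzᵢKᵢ − 1 = 0.1919 and g(1) = 1 − Σzᵢ/Kᵢ = -0.7149, so a root lies in (0, 1).
Newton iteration, V/F⁰ = 0.5:
  V/F = 0.5000: g = -0.17585, g' = -0.7270 → V/F = 0.2581
  V/F = 0.2581: g = -0.00729, g' = -0.6967 → V/F = 0.2477
Converged at V/F = 0.2477.
Compositions from xᵢ = zᵢ/(1+V/F(Kᵢ−1)), yᵢ = Kᵢxᵢ:
  acetone: x = 0.1884, y = 0.4617
  n-hexane: x = 0.1650, y = 0.3036
  n-octane: x = 0.2827, y = 0.1074
  p-xylene: x = 0.3639, y = 0.1274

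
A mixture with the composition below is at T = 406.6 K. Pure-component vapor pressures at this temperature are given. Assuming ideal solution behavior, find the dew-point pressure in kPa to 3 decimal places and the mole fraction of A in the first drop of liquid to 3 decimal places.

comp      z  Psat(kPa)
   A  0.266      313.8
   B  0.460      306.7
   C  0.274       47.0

At the dew point ψ → 1, so Σzᵢ/Kᵢ = 1 with Kᵢ = Pᵢˢᵃᵗ/P ⇒ 1/P = Σzᵢ/Pᵢˢᵃᵗ.
1/P = 0.266/313.8 + 0.460/306.7 + 0.274/47.0 = 0.008177 ⇒ P = 122.290 kPa
xᵢ = zᵢP/Pᵢˢᵃᵗ ⇒ x_A = 0.266·122.290/313.8 = 0.104

Pdew = 122.290 kPa, x_A = 0.104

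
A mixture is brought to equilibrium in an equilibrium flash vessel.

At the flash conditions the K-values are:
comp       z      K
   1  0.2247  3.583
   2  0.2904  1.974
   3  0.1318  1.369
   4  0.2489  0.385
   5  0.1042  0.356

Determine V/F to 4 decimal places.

Newton iteration, V/F⁰ = 0.47:
  V/F = 0.4700: g = 0.18608, g' = -0.7236 → V/F = 0.7271
  V/F = 0.7271: g = 0.00247, g' = -0.7474 → V/F = 0.7305
Converged at V/F = 0.7304.

V/F = 0.7304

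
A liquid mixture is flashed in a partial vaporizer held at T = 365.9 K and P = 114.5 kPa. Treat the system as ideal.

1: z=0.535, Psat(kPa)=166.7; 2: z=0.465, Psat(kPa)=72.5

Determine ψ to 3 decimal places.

Raoult's law: Kᵢ = Pᵢˢᵃᵗ/P = Pᵢˢᵃᵗ/114.5.
  K_1 = 166.7/114.5 = 1.45590, K_2 = 72.5/114.5 = 0.63319
Binary case is linear: z₁(K₁−1)(1+ψ(K₂−1)) + z₂(K₂−1)(1+ψ(K₁−1)) = 0
⇒ ψ = [z₁(K₁−1)+z₂(K₂−1)] / [−(K₁−1)(K₂−1)] = 0.0733/0.1672 = 0.439

ψ = 0.439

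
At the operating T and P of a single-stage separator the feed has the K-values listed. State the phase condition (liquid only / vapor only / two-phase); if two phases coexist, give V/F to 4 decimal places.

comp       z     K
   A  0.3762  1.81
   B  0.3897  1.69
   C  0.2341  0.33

ΣzᵢKᵢ = 1.4168; Σzᵢ/Kᵢ = 1.1478.
Both exceed 1, so a two-phase solution exists.
Newton–Raphson from ψ = 0.5:
  ψ = 0.5000: g = 0.18094, g' = -0.4652 → ψ = 0.8889
  ψ = 0.8889: g = -0.04401, g' = -0.7972 → ψ = 0.8337
  ψ = 0.8337: g = -0.00275, g' = -0.7021 → ψ = 0.8298
Converged at ψ = 0.8298.

two-phase, V/F = 0.8298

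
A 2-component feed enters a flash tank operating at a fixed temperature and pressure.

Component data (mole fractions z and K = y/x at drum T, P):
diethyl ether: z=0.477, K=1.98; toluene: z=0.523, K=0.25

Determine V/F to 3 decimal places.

V/F = 0.102

Rachford–Rice: g(V/F) = Σ zᵢ(Kᵢ−1)/(1+V/F(Kᵢ−1)) = 0.
g(0) = ΣzᵢKᵢ − 1 = 0.075 and g(1) = 1 − Σzᵢ/Kᵢ = -1.333, so a root lies in (0, 1).
Newton iteration, V/F⁰ = 0.34:
  V/F = 0.340: g = -0.1759, g' = -0.788 → V/F = 0.117
  V/F = 0.117: g = -0.0104, g' = -0.722 → V/F = 0.102
Converged at V/F = 0.102.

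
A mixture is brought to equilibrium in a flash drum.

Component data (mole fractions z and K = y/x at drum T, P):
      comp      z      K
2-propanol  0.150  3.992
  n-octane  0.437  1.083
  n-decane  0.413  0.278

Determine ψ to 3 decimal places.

ψ = 0.162

Newton iteration, ψ⁰ = 0.3:
  ψ = 0.300: g = -0.1087, g' = -0.727 → ψ = 0.150
  ψ = 0.150: g = 0.0109, g' = -0.913 → ψ = 0.162
Converged at ψ = 0.162.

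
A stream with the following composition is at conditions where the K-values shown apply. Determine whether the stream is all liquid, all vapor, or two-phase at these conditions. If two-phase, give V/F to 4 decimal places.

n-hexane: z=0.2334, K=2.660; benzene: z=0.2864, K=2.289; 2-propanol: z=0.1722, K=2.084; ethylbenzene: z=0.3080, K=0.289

two-phase, V/F = 0.7442

ΣzᵢKᵢ = 1.7243; Σzᵢ/Kᵢ = 1.3612.
Both exceed 1, so a two-phase solution exists.
Newton iteration, ψ⁰ = 0.67:
  ψ = 0.6700: g = 0.07144, g' = -0.9169 → ψ = 0.7479
  ψ = 0.7479: g = -0.00379, g' = -1.0233 → ψ = 0.7442
Converged at ψ = 0.7442.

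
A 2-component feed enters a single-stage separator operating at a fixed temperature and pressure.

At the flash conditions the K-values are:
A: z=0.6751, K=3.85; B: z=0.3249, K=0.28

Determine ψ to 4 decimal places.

ψ = 0.8236

Binary case is linear: z₁(K₁−1)(1+ψ(K₂−1)) + z₂(K₂−1)(1+ψ(K₁−1)) = 0
⇒ ψ = [z₁(K₁−1)+z₂(K₂−1)] / [−(K₁−1)(K₂−1)] = 1.69011/2.05200 = 0.8236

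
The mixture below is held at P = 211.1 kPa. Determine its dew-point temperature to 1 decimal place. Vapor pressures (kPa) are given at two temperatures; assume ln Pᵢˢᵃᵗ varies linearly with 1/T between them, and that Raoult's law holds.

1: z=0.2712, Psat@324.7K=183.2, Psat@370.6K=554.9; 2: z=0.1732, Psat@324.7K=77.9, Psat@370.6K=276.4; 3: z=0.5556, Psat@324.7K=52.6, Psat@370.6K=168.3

T = 367.5 K

Dew-point temperature: Σzᵢ·P/Pᵢˢᵃᵗ(T) = 1. Interpolate ln Pᵢˢᵃᵗ = aᵢ + bᵢ/T.
  T = 324.7 K: ΣzᵢP/Pᵢˢᵃᵗ = 3.0116
  T = 370.6 K: ΣzᵢP/Pᵢˢᵃᵗ = 0.9323
  T = 347.6 K: ΣzᵢP/Pᵢˢᵃᵗ = 1.6138
  T = 359.1 K: ΣzᵢP/Pᵢˢᵃᵗ = 1.2158
  T = 364.9 K: ΣzᵢP/Pᵢˢᵃᵗ = 1.0612
  T = 367.8 K: ΣzᵢP/Pᵢˢᵃᵗ = 0.9931
Interpolating between 364.9 K and 367.8 K gives T ≈ 367.5 K.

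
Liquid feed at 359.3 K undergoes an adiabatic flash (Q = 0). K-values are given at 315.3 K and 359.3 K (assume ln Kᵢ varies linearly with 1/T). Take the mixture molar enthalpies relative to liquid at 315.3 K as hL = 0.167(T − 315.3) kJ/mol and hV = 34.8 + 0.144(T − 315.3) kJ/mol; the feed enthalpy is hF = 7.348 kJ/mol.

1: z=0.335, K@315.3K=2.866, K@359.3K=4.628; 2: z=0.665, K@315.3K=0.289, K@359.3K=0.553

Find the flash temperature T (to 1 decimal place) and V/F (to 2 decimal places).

Adiabatic flash: solve Rachford–Rice at each trial T, then check hF = ψ·hV(T) + (1−ψ)·hL(T).
  T = 315.3 K: K = (2.866, 0.289), RR gives ψ = 0.115, H_out = 3.995 kJ/mol
  T = 359.3 K: K = (4.628, 0.553), RR gives ψ = 0.566, H_out = 26.477 kJ/mol
  T = 337.3 K: K = (3.699, 0.408), RR gives ψ = 0.320, H_out = 14.642 kJ/mol
  T = 326.3 K: K = (3.270, 0.346), RR gives ψ = 0.219, H_out = 9.400 kJ/mol
  T = 320.8 K: K = (3.065, 0.316), RR gives ψ = 0.168, H_out = 6.746 kJ/mol
  T = 323.6 K: K = (3.169, 0.331), RR gives ψ = 0.194, H_out = 8.106 kJ/mol
  T = 322.2 K: K = (3.117, 0.324), RR gives ψ = 0.181, H_out = 7.428 kJ/mol
Linear interpolation between T = 320.8 (H_out = 6.746) and T = 322.2 (H_out = 7.428) on hF = 7.348 gives T ≈ 322.0 K, at which ψ = 0.18.

T = 322.0 K, V/F = 0.18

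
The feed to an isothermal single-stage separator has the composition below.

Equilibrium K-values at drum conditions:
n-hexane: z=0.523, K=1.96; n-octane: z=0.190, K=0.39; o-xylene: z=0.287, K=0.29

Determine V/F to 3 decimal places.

V/F = 0.283

Newton iteration, V/F⁰ = 0.36:
  V/F = 0.360: g = -0.0491, g' = -0.643 → V/F = 0.284
  V/F = 0.284: g = -0.0007, g' = -0.628 → V/F = 0.283
Converged at V/F = 0.283.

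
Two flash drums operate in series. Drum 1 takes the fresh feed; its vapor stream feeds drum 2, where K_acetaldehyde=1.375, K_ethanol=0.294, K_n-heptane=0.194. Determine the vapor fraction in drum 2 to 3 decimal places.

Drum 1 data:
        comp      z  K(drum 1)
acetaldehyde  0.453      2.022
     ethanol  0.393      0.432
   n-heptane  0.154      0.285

V/F (drum 2) = 0.388

Drum 1:
Newton iteration, ψ₁⁰ = 0.5:
  ψ₁ = 0.500: g = -0.1767, g' = -0.645 → ψ₁ = 0.226
  ψ₁ = 0.226: g = -0.0114, g' = -0.591 → ψ₁ = 0.207
Converged at ψ₁ = 0.207.
Drum-1 compositions:
  acetaldehyde: x = 0.374, y = 0.756
  ethanol: x = 0.445, y = 0.192
  n-heptane: x = 0.181, y = 0.052
Drum-2 feed = drum-1 vapor: z₂ = (0.7561, 0.1924, 0.0515).
Drum 2:
Iterate (Newton) starting at ψ₂ = 0.43:
  ψ₂ = 0.430: g = -0.0144, g' = -0.355 → ψ₂ = 0.389
  ψ₂ = 0.389: g = -0.0004, g' = -0.334 → ψ₂ = 0.388
Converged at ψ₂ = 0.388.
  acetaldehyde: x = 0.660, y = 0.908
  ethanol: x = 0.265, y = 0.078
  n-heptane: x = 0.075, y = 0.015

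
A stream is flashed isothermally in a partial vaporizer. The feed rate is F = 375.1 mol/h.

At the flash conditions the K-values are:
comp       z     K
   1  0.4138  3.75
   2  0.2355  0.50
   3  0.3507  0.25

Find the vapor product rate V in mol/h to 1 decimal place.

V = 156.0 mol/h

Newton–Raphson from β = 0.5:
  β = 0.5000: g = -0.09870, g' = -1.1645 → β = 0.4152
  β = 0.4152: g = 0.00069, g' = -1.1919 → β = 0.4158
Converged at β = 0.4158.
Then V = β·F = 0.4158·375.1 = 156.0 mol/h and L = F − V = 219.1 mol/h.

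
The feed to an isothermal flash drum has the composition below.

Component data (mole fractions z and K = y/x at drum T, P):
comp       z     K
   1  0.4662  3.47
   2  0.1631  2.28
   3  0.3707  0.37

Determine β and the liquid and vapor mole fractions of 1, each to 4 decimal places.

Material balance + equilibrium reduce to Σ zᵢ(Kᵢ−1)/(1+β(Kᵢ−1)) = 0.
Check two-phase: ΣzᵢKᵢ = 2.1267 > 1 and Σzᵢ/Kᵢ = 1.2078 > 1, so g(0) = 1.1267 > 0 and g(1) = -0.2078 < 0.
Iterate (Newton) starting at β = 0.47:
  β = 0.4700: g = 0.33145, g' = -1.0102 → β = 0.7981
  β = 0.7981: g = 0.02110, g' = -0.9827 → β = 0.8196
  β = 0.8196: g = -0.00022, g' = -1.0035 → β = 0.8194
Converged at β = 0.8194.
Compositions from xᵢ = zᵢ/(1+β(Kᵢ−1)), yᵢ = Kᵢxᵢ:
  1: x = 0.1542, y = 0.5350
  2: x = 0.0796, y = 0.1815
  3: x = 0.7662, y = 0.2835

β = 0.8194, x_1 = 0.1542, y_1 = 0.5350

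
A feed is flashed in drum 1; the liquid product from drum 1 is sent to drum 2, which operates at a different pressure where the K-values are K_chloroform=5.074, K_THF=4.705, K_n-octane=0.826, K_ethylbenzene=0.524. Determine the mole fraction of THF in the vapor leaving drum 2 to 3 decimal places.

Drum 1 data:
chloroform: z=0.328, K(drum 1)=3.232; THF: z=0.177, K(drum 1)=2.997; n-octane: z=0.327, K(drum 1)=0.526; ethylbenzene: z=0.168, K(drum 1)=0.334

Drum 1:
Let ψ₁ = V/F and solve Σ zᵢ(Kᵢ−1)/(1+ψ₁(Kᵢ−1)) = 0.
Check two-phase: ΣzᵢKᵢ = 1.819 > 1 and Σzᵢ/Kᵢ = 1.285 > 1, so g(0) = 0.819 > 0 and g(1) = -0.285 < 0.
Iterate (Newton) starting at ψ₁ = 0.5:
  ψ₁ = 0.500: g = 0.1520, g' = -0.835 → ψ₁ = 0.682
  ψ₁ = 0.682: g = 0.0059, g' = -0.794 → ψ₁ = 0.689
Converged at ψ₁ = 0.689.
Drum-1 compositions:
  chloroform: x = 0.129, y = 0.418
  THF: x = 0.074, y = 0.223
  n-octane: x = 0.486, y = 0.255
  ethylbenzene: x = 0.311, y = 0.104
Drum-2 feed = drum-1 liquid: z₂ = (0.1292, 0.0745, 0.4857, 0.3106).
Drum 2:
Let ψ₂ = V/F and solve Σ zᵢ(Kᵢ−1)/(1+ψ₂(Kᵢ−1)) = 0.
Check two-phase: ΣzᵢKᵢ = 1.570 > 1 and Σzᵢ/Kᵢ = 1.222 > 1, so g(0) = 0.570 > 0 and g(1) = -0.222 < 0.
Iterate (Newton) starting at ψ₂ = 0.5:
  ψ₂ = 0.500: g = -0.0166, g' = -0.497 → ψ₂ = 0.467
  ψ₂ = 0.467: g = 0.0005, g' = -0.526 → ψ₂ = 0.468
Converged at ψ₂ = 0.468.
  chloroform: x = 0.044, y = 0.226
  THF: x = 0.027, y = 0.128
  n-octane: x = 0.529, y = 0.437
  ethylbenzene: x = 0.400, y = 0.209

y_THF (drum 2) = 0.128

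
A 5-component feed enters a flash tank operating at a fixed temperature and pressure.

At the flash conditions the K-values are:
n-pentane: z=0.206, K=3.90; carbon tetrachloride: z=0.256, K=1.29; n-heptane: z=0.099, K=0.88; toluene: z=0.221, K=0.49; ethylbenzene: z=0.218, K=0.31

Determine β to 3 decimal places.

β = 0.373

Material balance + equilibrium reduce to Σ zᵢ(Kᵢ−1)/(1+β(Kᵢ−1)) = 0.
Check two-phase: ΣzᵢKᵢ = 1.397 > 1 and Σzᵢ/Kᵢ = 1.518 > 1, so g(0) = 0.397 > 0 and g(1) = -0.518 < 0.
Iterate (Newton) starting at β = 0.32:
  β = 0.320: g = 0.0377, g' = -0.739 → β = 0.371
  β = 0.371: g = 0.0012, g' = -0.696 → β = 0.373
Converged at β = 0.373.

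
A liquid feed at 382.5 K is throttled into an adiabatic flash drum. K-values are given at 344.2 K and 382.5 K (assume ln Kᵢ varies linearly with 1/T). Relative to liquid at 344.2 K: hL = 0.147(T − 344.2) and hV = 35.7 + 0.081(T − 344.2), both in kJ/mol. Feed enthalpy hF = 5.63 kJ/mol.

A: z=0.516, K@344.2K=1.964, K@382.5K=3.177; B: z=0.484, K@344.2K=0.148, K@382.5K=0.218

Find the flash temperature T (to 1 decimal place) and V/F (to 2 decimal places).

T = 347.1 K, V/F = 0.15

Adiabatic flash: solve Rachford–Rice at each trial T, then check hF = ψ·hV(T) + (1−ψ)·hL(T).
  T = 344.2 K: K = (1.964, 0.148), RR gives ψ = 0.104, H_out = 3.697 kJ/mol
  T = 382.5 K: K = (3.177, 0.218), RR gives ψ = 0.438, H_out = 20.144 kJ/mol
  T = 363.4 K: K = (2.531, 0.182), RR gives ψ = 0.314, H_out = 13.648 kJ/mol
  T = 353.8 K: K = (2.237, 0.164), RR gives ψ = 0.226, H_out = 9.349 kJ/mol
  T = 349.0 K: K = (2.098, 0.156), RR gives ψ = 0.171, H_out = 6.745 kJ/mol
  T = 346.6 K: K = (2.030, 0.152), RR gives ψ = 0.139, H_out = 5.286 kJ/mol
  T = 347.8 K: K = (2.064, 0.154), RR gives ψ = 0.155, H_out = 6.030 kJ/mol
  T = 347.2 K: K = (2.047, 0.153), RR gives ψ = 0.147, H_out = 5.662 kJ/mol
Linear interpolation between T = 346.6 (H_out = 5.286) and T = 347.2 (H_out = 5.662) on hF = 5.63 gives T ≈ 347.1 K, at which ψ = 0.15.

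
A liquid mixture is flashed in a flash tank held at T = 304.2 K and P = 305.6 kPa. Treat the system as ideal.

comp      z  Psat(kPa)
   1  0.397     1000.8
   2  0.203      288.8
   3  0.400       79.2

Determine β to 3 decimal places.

Raoult's law: Kᵢ = Pᵢˢᵃᵗ/P = Pᵢˢᵃᵗ/305.6.
  K_1 = 1000.8/305.6 = 3.27487, K_2 = 288.8/305.6 = 0.94503, K_3 = 79.2/305.6 = 0.25916
Let β = V/F and solve Σ zᵢ(Kᵢ−1)/(1+β(Kᵢ−1)) = 0.
Feasibility: ΣzᵢKᵢ = 1.596, Σzᵢ/Kᵢ = 1.879 — both > 1, two phases present.
Newton iteration, β⁰ = 0.5:
  β = 0.500: g = -0.0596, g' = -1.004 → β = 0.441
  β = 0.441: g = -0.0003, g' = -0.997 → β = 0.440
Converged at β = 0.440.

β = 0.440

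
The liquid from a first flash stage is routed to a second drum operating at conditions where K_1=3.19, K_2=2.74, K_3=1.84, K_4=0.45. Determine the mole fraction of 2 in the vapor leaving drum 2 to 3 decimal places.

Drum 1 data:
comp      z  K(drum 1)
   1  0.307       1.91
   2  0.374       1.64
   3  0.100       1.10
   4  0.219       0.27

y_2 (drum 2) = 0.318

Drum 1:
Newton–Raphson from ψ₁ = 0.31:
  ψ₁ = 0.310: g = 0.2207, g' = -0.457 → ψ₁ = 0.793
  ψ₁ = 0.793: g = -0.0491, g' = -0.812 → ψ₁ = 0.732
  ψ₁ = 0.732: g = -0.0035, g' = -0.702 → ψ₁ = 0.727
Converged at ψ₁ = 0.727.
Drum-1 compositions:
  1: x = 0.185, y = 0.353
  2: x = 0.255, y = 0.419
  3: x = 0.093, y = 0.103
  4: x = 0.467, y = 0.126
Drum-2 feed = drum-1 liquid: z₂ = (0.1847, 0.2552, 0.0932, 0.4668).
Drum 2:
Rachford–Rice: g(ψ₂) = Σ zᵢ(Kᵢ−1)/(1+ψ₂(Kᵢ−1)) = 0.
Check two-phase: ΣzᵢKᵢ = 1.670 > 1 and Σzᵢ/Kᵢ = 1.239 > 1, so g(0) = 0.670 > 0 and g(1) = -0.239 < 0.
Iterate (Newton) starting at ψ₂ = 0.31:
  ψ₂ = 0.310: g = 0.2821, g' = -0.887 → ψ₂ = 0.628
  ψ₂ = 0.628: g = 0.0416, g' = -0.691 → ψ₂ = 0.688
Converged at ψ₂ = 0.688.
  1: x = 0.074, y = 0.235
  2: x = 0.116, y = 0.318
  3: x = 0.059, y = 0.109
  4: x = 0.751, y = 0.338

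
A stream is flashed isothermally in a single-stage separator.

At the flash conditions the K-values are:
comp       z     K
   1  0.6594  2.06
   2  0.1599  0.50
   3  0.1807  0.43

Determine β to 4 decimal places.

Rachford–Rice: g(β) = Σ zᵢ(Kᵢ−1)/(1+β(Kᵢ−1)) = 0.
g(0) = ΣzᵢKᵢ − 1 = 0.5160 and g(1) = 1 − Σzᵢ/Kᵢ = -0.0601, so a root lies in (0, 1).
Newton iteration, β⁰ = 0.46:
  β = 0.4600: g = 0.22643, g' = -0.5101 → β = 0.9039
  β = 0.9039: g = -0.00140, g' = -0.5761 → β = 0.9015
Converged at β = 0.9015.

β = 0.9015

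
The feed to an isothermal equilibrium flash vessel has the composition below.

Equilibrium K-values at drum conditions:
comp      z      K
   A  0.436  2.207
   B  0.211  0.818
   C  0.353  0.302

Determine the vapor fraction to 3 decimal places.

Material balance + equilibrium reduce to Σ zᵢ(Kᵢ−1)/(1+ψ(Kᵢ−1)) = 0.
Check two-phase: ΣzᵢKᵢ = 1.241 > 1 and Σzᵢ/Kᵢ = 1.624 > 1, so g(0) = 0.241 > 0 and g(1) = -0.624 < 0.
Newton iteration, ψ⁰ = 0.39:
  ψ = 0.390: g = -0.0221, g' = -0.626 → ψ = 0.355
Converged at ψ = 0.355.

ψ = 0.355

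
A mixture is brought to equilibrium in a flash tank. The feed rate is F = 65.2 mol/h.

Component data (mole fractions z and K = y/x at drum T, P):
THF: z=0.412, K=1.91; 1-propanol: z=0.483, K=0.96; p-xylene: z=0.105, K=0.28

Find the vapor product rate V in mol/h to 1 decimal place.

V = 54.9 mol/h

Iterate (Newton) starting at β = 0.5:
  β = 0.500: g = 0.1198, g' = -0.295 → β = 0.906
  β = 0.906: g = -0.0322, g' = -0.554 → β = 0.848
  β = 0.848: g = -0.0026, g' = -0.469 → β = 0.843
Converged at β = 0.843.
Then V = β·F = 0.8426·65.2 = 54.9 mol/h and L = F − V = 10.3 mol/h.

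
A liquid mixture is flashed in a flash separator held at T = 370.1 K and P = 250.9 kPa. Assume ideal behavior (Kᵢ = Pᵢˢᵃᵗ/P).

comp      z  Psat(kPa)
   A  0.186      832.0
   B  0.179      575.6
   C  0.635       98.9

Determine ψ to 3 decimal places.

ψ = 0.244

Raoult's law: Kᵢ = Pᵢˢᵃᵗ/P = Pᵢˢᵃᵗ/250.9.
  K_A = 832.0/250.9 = 3.31606, K_B = 575.6/250.9 = 2.29414, K_C = 98.9/250.9 = 0.39418
Iterate (Newton) starting at ψ = 0.5:
  ψ = 0.500: g = -0.2116, g' = -0.804 → ψ = 0.237
  ψ = 0.237: g = 0.0063, g' = -0.909 → ψ = 0.244
Converged at ψ = 0.244.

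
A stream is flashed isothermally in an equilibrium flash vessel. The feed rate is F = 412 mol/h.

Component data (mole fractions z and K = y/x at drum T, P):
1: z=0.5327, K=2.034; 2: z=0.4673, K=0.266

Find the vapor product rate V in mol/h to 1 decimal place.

V = 112.8 mol/h

Let ψ = V/F and solve Σ zᵢ(Kᵢ−1)/(1+ψ(Kᵢ−1)) = 0.
Feasibility: ΣzᵢKᵢ = 1.2078, Σzᵢ/Kᵢ = 2.0187 — both > 1, two phases present.
Binary case is linear: z₁(K₁−1)(1+ψ(K₂−1)) + z₂(K₂−1)(1+ψ(K₁−1)) = 0
⇒ ψ = [z₁(K₁−1)+z₂(K₂−1)] / [−(K₁−1)(K₂−1)] = 0.20781/0.75896 = 0.2738
Then V = ψ·F = 0.2738·412 = 112.8 mol/h and L = F − V = 299.2 mol/h.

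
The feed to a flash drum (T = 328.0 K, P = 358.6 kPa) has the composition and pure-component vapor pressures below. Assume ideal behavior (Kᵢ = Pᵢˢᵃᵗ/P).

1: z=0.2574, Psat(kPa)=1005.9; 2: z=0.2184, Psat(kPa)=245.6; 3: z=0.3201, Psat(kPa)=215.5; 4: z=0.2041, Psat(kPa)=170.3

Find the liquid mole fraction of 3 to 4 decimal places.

Raoult's law: Kᵢ = Pᵢˢᵃᵗ/P = Pᵢˢᵃᵗ/358.6.
  K_1 = 1005.9/358.6 = 2.805075, K_2 = 245.6/358.6 = 0.684886, K_3 = 215.5/358.6 = 0.600948, K_4 = 170.3/358.6 = 0.474902
Material balance + equilibrium reduce to Σ zᵢ(Kᵢ−1)/(1+ψ(Kᵢ−1)) = 0.
Feasibility: ΣzᵢKᵢ = 1.1609, Σzᵢ/Kᵢ = 1.3731 — both > 1, two phases present.
Newton iteration, ψ⁰ = 0.5:
  ψ = 0.5000: g = -0.14238, g' = -0.4453 → ψ = 0.1802
  ψ = 0.1802: g = 0.02159, g' = -0.6297 → ψ = 0.2145
  ψ = 0.2145: g = 0.00064, g' = -0.5932 → ψ = 0.2156
Converged at ψ = 0.2156.
Compositions from xᵢ = zᵢ/(1+ψ(Kᵢ−1)), yᵢ = Kᵢxᵢ:
  1: x = 0.1853, y = 0.5197
  2: x = 0.2343, y = 0.1605
  3: x = 0.3502, y = 0.2105
  4: x = 0.2302, y = 0.1093

x_3 = 0.3502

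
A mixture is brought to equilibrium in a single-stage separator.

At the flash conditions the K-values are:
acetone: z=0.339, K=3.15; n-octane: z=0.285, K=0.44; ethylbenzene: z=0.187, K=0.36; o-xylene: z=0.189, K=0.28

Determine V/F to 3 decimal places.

Rachford–Rice: g(V/F) = Σ zᵢ(Kᵢ−1)/(1+V/F(Kᵢ−1)) = 0.
Check two-phase: ΣzᵢKᵢ = 1.313 > 1 and Σzᵢ/Kᵢ = 1.950 > 1, so g(0) = 0.313 > 0 and g(1) = -0.950 < 0.
Iterate (Newton) starting at V/F = 0.5:
  V/F = 0.500: g = -0.2590, g' = -0.941 → V/F = 0.225
  V/F = 0.225: g = 0.0066, g' = -1.073 → V/F = 0.231
Converged at V/F = 0.231.

V/F = 0.231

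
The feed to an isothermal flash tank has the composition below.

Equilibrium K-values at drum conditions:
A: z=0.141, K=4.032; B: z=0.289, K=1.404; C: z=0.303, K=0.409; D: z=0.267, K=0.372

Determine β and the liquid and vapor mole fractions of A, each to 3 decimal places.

β = 0.175, x_A = 0.092, y_A = 0.371

Rachford–Rice: g(β) = Σ zᵢ(Kᵢ−1)/(1+β(Kᵢ−1)) = 0.
Check two-phase: ΣzᵢKᵢ = 1.198 > 1 and Σzᵢ/Kᵢ = 1.699 > 1, so g(0) = 0.198 > 0 and g(1) = -0.699 < 0.
Newton iteration, β⁰ = 0.5:
  β = 0.500: g = -0.2316, g' = -0.674 → β = 0.157
  β = 0.157: g = 0.0163, g' = -0.896 → β = 0.175
Converged at β = 0.175.
Compositions from xᵢ = zᵢ/(1+β(Kᵢ−1)), yᵢ = Kᵢxᵢ:
  A: x = 0.092, y = 0.371
  B: x = 0.270, y = 0.379
  C: x = 0.338, y = 0.138
  D: x = 0.300, y = 0.112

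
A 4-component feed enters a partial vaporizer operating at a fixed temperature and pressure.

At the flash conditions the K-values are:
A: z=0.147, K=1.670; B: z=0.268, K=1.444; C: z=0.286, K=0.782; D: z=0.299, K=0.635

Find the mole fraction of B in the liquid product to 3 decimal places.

x_B = 0.238

Rachford–Rice: g(ψ) = Σ zᵢ(Kᵢ−1)/(1+ψ(Kᵢ−1)) = 0.
Check two-phase: ΣzᵢKᵢ = 1.046 > 1 and Σzᵢ/Kᵢ = 1.110 > 1, so g(0) = 0.046 > 0 and g(1) = -0.110 < 0.
Newton–Raphson from ψ = 0.5:
  ψ = 0.500: g = -0.0323, g' = -0.149 → ψ = 0.283
  ψ = 0.283: g = 0.0003, g' = -0.153 → ψ = 0.285
Converged at ψ = 0.285.
Compositions from xᵢ = zᵢ/(1+ψ(Kᵢ−1)), yᵢ = Kᵢxᵢ:
  A: x = 0.123, y = 0.206
  B: x = 0.238, y = 0.343
  C: x = 0.305, y = 0.238
  D: x = 0.334, y = 0.212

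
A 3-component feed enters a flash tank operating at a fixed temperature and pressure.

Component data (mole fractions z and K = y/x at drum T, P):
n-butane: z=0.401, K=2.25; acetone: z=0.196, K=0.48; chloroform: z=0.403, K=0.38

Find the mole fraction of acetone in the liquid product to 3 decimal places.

Rachford–Rice: g(V/F) = Σ zᵢ(Kᵢ−1)/(1+V/F(Kᵢ−1)) = 0.
Check two-phase: ΣzᵢKᵢ = 1.149 > 1 and Σzᵢ/Kᵢ = 1.647 > 1, so g(0) = 0.149 > 0 and g(1) = -0.647 < 0.
Iterate (Newton) starting at V/F = 0.5:
  V/F = 0.500: g = -0.1914, g' = -0.659 → V/F = 0.210
  V/F = 0.210: g = -0.0045, g' = -0.665 → V/F = 0.203
Converged at V/F = 0.203.
Compositions from xᵢ = zᵢ/(1+V/F(Kᵢ−1)), yᵢ = Kᵢxᵢ:
  n-butane: x = 0.320, y = 0.720
  acetone: x = 0.219, y = 0.105
  chloroform: x = 0.461, y = 0.175

x_acetone = 0.219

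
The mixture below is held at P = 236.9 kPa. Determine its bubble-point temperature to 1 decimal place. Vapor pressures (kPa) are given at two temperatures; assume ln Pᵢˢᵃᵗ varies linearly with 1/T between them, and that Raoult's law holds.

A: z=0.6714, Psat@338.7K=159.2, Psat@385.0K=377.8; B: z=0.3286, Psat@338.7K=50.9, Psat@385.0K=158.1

T = 370.8 K

Bubble-point temperature: ΣzᵢPᵢˢᵃᵗ(T) = P. Interpolate ln Pᵢˢᵃᵗ = aᵢ + bᵢ/T.
  T = 338.7 K: ΣzᵢPᵢˢᵃᵗ = 123.61 kPa
  T = 385.0 K: ΣzᵢPᵢˢᵃᵗ = 305.61 kPa
  T = 361.9 K: ΣzᵢPᵢˢᵃᵗ = 200.03 kPa
  T = 373.4 K: ΣzᵢPᵢˢᵃᵗ = 248.58 kPa
  T = 367.6 K: ΣzᵢPᵢˢᵃᵗ = 223.14 kPa
  T = 370.5 K: ΣzᵢPᵢˢᵃᵗ = 235.61 kPa
Interpolating between 370.5 K and 373.4 K gives T ≈ 370.8 K.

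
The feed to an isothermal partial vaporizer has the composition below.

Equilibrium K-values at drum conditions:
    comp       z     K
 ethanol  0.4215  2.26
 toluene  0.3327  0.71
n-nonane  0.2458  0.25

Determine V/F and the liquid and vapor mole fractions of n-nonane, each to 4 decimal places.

Rachford–Rice: g(V/F) = Σ zᵢ(Kᵢ−1)/(1+V/F(Kᵢ−1)) = 0.
Feasibility: ΣzᵢKᵢ = 1.2503, Σzᵢ/Kᵢ = 1.6383 — both > 1, two phases present.
Newton–Raphson from V/F = 0.34:
  V/F = 0.3400: g = 0.01732, g' = -0.6115 → V/F = 0.3683
Converged at V/F = 0.3683.
Compositions from xᵢ = zᵢ/(1+V/F(Kᵢ−1)), yᵢ = Kᵢxᵢ:
  ethanol: x = 0.2879, y = 0.6506
  toluene: x = 0.3725, y = 0.2645
  n-nonane: x = 0.3396, y = 0.0849

V/F = 0.3683, x_n-nonane = 0.3396, y_n-nonane = 0.0849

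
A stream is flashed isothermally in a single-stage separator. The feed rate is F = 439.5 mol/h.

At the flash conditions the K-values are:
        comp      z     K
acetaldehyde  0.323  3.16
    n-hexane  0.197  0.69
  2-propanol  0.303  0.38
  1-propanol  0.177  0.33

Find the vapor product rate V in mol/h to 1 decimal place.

Material balance + equilibrium reduce to Σ zᵢ(Kᵢ−1)/(1+ψ(Kᵢ−1)) = 0.
g(0) = ΣzᵢKᵢ − 1 = 0.330 and g(1) = 1 − Σzᵢ/Kᵢ = -0.721, so a root lies in (0, 1).
Newton iteration, ψ⁰ = 0.62:
  ψ = 0.620: g = -0.2854, g' = -0.844 → ψ = 0.282
  ψ = 0.282: g = -0.0072, g' = -0.897 → ψ = 0.274
Converged at ψ = 0.274.
Then V = ψ·F = 0.2740·439.5 = 120.4 mol/h and L = F − V = 319.1 mol/h.

V = 120.4 mol/h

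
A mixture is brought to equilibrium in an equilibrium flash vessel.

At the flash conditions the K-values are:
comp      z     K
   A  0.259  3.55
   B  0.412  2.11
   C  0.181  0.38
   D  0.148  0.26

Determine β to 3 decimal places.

β = 0.770

Let β = V/F and solve Σ zᵢ(Kᵢ−1)/(1+β(Kᵢ−1)) = 0.
Feasibility: ΣzᵢKᵢ = 1.896, Σzᵢ/Kᵢ = 1.314 — both > 1, two phases present.
Newton–Raphson from β = 0.4:
  β = 0.400: g = 0.3389, g' = -0.943 → β = 0.759
  β = 0.759: g = 0.0109, g' = -1.016 → β = 0.770
Converged at β = 0.770.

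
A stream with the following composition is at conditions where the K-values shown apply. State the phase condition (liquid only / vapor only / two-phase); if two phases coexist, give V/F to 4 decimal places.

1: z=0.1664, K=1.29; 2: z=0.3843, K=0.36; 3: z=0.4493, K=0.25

liquid only

ΣzᵢKᵢ = 0.4653; Σzᵢ/Kᵢ = 2.9937.
Since ΣzᵢKᵢ < 1 the mixture is below its bubble point — single liquid phase.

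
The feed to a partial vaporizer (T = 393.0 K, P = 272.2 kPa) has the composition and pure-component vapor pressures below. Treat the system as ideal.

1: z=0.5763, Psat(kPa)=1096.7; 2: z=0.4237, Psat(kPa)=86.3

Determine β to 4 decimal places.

β = 0.7040

Raoult's law: Kᵢ = Pᵢˢᵃᵗ/P = Pᵢˢᵃᵗ/272.2.
  K_1 = 1096.7/272.2 = 4.029023, K_2 = 86.3/272.2 = 0.317046
Binary case is linear: z₁(K₁−1)(1+β(K₂−1)) + z₂(K₂−1)(1+β(K₁−1)) = 0
⇒ β = [z₁(K₁−1)+z₂(K₂−1)] / [−(K₁−1)(K₂−1)] = 1.45626/2.06868 = 0.7040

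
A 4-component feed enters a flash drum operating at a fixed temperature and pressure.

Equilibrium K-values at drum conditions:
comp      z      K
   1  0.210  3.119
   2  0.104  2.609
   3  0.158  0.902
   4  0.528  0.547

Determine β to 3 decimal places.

β = 0.466

Rachford–Rice: g(β) = Σ zᵢ(Kᵢ−1)/(1+β(Kᵢ−1)) = 0.
Feasibility: ΣzᵢKᵢ = 1.358, Σzᵢ/Kᵢ = 1.248 — both > 1, two phases present.
Newton–Raphson from β = 0.5:
  β = 0.500: g = -0.0167, g' = -0.488 → β = 0.466
Converged at β = 0.466.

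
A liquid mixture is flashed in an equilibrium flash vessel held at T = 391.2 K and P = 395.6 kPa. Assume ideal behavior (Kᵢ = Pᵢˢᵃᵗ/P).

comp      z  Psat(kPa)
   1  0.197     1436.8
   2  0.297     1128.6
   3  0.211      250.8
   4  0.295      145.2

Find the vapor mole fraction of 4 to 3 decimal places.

Raoult's law: Kᵢ = Pᵢˢᵃᵗ/P = Pᵢˢᵃᵗ/395.6.
  K_1 = 1436.8/395.6 = 3.63195, K_2 = 1128.6/395.6 = 2.85288, K_3 = 250.8/395.6 = 0.63397, K_4 = 145.2/395.6 = 0.36704
Rachford–Rice: g(ψ) = Σ zᵢ(Kᵢ−1)/(1+ψ(Kᵢ−1)) = 0.
Check two-phase: ΣzᵢKᵢ = 1.805 > 1 and Σzᵢ/Kᵢ = 1.295 > 1, so g(0) = 0.805 > 0 and g(1) = -0.295 < 0.
Newton–Raphson from ψ = 0.43:
  ψ = 0.430: g = 0.2013, g' = -0.879 → ψ = 0.659
  ψ = 0.659: g = 0.0153, g' = -0.786 → ψ = 0.678
Converged at ψ = 0.678.
Compositions from xᵢ = zᵢ/(1+ψ(Kᵢ−1)), yᵢ = Kᵢxᵢ:
  1: x = 0.071, y = 0.257
  2: x = 0.132, y = 0.375
  3: x = 0.281, y = 0.178
  4: x = 0.517, y = 0.190

y_4 = 0.190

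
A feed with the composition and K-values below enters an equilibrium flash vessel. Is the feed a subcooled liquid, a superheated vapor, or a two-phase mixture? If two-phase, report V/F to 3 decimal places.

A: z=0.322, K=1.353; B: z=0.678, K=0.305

ΣzᵢKᵢ = 0.642; Σzᵢ/Kᵢ = 2.461.
Since ΣzᵢKᵢ < 1 the mixture is below its bubble point — single liquid phase.

subcooled liquid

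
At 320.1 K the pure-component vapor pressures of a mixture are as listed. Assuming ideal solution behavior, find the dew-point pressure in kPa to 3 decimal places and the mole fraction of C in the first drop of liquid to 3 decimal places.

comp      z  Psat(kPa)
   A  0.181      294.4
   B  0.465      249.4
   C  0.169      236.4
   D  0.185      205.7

Pdew = 244.287 kPa, x_C = 0.175

At the dew point ψ → 1, so Σzᵢ/Kᵢ = 1 with Kᵢ = Pᵢˢᵃᵗ/P ⇒ 1/P = Σzᵢ/Pᵢˢᵃᵗ.
1/P = 0.181/294.4 + 0.465/249.4 + 0.169/236.4 + 0.185/205.7 = 0.004094 ⇒ P = 244.287 kPa
xᵢ = zᵢP/Pᵢˢᵃᵗ ⇒ x_C = 0.169·244.287/236.4 = 0.175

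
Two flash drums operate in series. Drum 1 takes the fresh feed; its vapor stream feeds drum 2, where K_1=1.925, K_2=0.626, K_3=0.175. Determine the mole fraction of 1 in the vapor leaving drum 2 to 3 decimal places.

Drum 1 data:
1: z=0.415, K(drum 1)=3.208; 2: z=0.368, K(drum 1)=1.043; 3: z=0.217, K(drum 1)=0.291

Drum 1:
Newton iteration, ψ₁⁰ = 0.5:
  ψ₁ = 0.500: g = 0.2127, g' = -0.719 → ψ₁ = 0.796
  ψ₁ = 0.796: g = -0.0052, g' = -0.841 → ψ₁ = 0.789
Converged at ψ₁ = 0.789.
Drum-1 compositions:
  1: x = 0.151, y = 0.485
  2: x = 0.356, y = 0.371
  3: x = 0.493, y = 0.143
Drum-2 feed = drum-1 vapor: z₂ = (0.4854, 0.3712, 0.1434).
Drum 2:
Let ψ₂ = V/F and solve Σ zᵢ(Kᵢ−1)/(1+ψ₂(Kᵢ−1)) = 0.
Check two-phase: ΣzᵢKᵢ = 1.192 > 1 and Σzᵢ/Kᵢ = 1.665 > 1, so g(0) = 0.192 > 0 and g(1) = -0.665 < 0.
Iterate (Newton) starting at ψ₂ = 0.44:
  ψ₂ = 0.440: g = -0.0328, g' = -0.525 → ψ₂ = 0.377
  ψ₂ = 0.377: g = -0.0007, g' = -0.504 → ψ₂ = 0.376
Converged at ψ₂ = 0.376.
  1: x = 0.360, y = 0.693
  2: x = 0.432, y = 0.270
  3: x = 0.208, y = 0.036

y_1 (drum 2) = 0.693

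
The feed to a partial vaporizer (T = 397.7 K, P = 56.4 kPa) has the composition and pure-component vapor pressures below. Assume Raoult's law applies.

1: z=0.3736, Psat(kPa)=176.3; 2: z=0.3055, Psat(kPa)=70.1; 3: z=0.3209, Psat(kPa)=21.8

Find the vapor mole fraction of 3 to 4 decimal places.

Raoult's law: Kᵢ = Pᵢˢᵃᵗ/P = Pᵢˢᵃᵗ/56.4.
  K_1 = 176.3/56.4 = 3.125887, K_2 = 70.1/56.4 = 1.242908, K_3 = 21.8/56.4 = 0.386525
Let ψ = V/F and solve Σ zᵢ(Kᵢ−1)/(1+ψ(Kᵢ−1)) = 0.
Feasibility: ΣzᵢKᵢ = 1.6716, Σzᵢ/Kᵢ = 1.1955 — both > 1, two phases present.
Newton–Raphson from ψ = 0.5:
  ψ = 0.5000: g = 0.16720, g' = -0.6624 → ψ = 0.7524
  ψ = 0.7524: g = 0.00262, g' = -0.6794 → ψ = 0.7563
Converged at ψ = 0.7563.
Compositions from xᵢ = zᵢ/(1+ψ(Kᵢ−1)), yᵢ = Kᵢxᵢ:
  1: x = 0.1433, y = 0.4478
  2: x = 0.2581, y = 0.3208
  3: x = 0.5986, y = 0.2314

y_3 = 0.2314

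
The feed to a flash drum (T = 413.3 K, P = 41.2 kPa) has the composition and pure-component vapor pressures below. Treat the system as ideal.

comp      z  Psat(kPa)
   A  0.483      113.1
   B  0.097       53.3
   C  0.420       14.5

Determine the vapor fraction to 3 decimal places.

ψ = 0.589

Raoult's law: Kᵢ = Pᵢˢᵃᵗ/P = Pᵢˢᵃᵗ/41.2.
  K_A = 113.1/41.2 = 2.74515, K_B = 53.3/41.2 = 1.29369, K_C = 14.5/41.2 = 0.35194
Newton iteration, ψ⁰ = 0.51:
  ψ = 0.510: g = 0.0642, g' = -0.812 → ψ = 0.589
Converged at ψ = 0.589.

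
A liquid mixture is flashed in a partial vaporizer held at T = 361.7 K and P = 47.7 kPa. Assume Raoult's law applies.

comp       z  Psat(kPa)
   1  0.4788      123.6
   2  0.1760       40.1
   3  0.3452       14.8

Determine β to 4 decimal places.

Raoult's law: Kᵢ = Pᵢˢᵃᵗ/P = Pᵢˢᵃᵗ/47.7.
  K_1 = 123.6/47.7 = 2.591195, K_2 = 40.1/47.7 = 0.840671, K_3 = 14.8/47.7 = 0.310273
Iterate (Newton) starting at β = 0.39:
  β = 0.3900: g = 0.11452, g' = -0.7740 → β = 0.5380
  β = 0.5380: g = 0.00127, g' = -0.7724 → β = 0.5396
Converged at β = 0.5396.

β = 0.5396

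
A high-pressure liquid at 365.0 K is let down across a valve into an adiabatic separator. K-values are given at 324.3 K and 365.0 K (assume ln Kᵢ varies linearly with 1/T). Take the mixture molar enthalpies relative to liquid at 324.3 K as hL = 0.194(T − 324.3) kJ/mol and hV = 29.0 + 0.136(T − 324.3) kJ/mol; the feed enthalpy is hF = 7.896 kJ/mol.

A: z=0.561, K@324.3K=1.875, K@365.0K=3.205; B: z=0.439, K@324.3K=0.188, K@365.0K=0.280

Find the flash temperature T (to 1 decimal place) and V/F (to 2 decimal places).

T = 328.0 K, V/F = 0.25

Adiabatic flash: solve Rachford–Rice at each trial T, then check hF = ψ·hV(T) + (1−ψ)·hL(T).
  T = 324.3 K: K = (1.875, 0.188), RR gives ψ = 0.189, H_out = 5.486 kJ/mol
  T = 365.0 K: K = (3.205, 0.280), RR gives ψ = 0.580, H_out = 23.349 kJ/mol
  T = 344.6 K: K = (2.489, 0.232), RR gives ψ = 0.436, H_out = 16.059 kJ/mol
  T = 334.5 K: K = (2.171, 0.210), RR gives ψ = 0.335, H_out = 11.493 kJ/mol
  T = 329.4 K: K = (2.020, 0.199), RR gives ψ = 0.270, H_out = 8.730 kJ/mol
  T = 326.9 K: K = (1.948, 0.193), RR gives ψ = 0.232, H_out = 7.212 kJ/mol
  T = 328.1 K: K = (1.982, 0.196), RR gives ψ = 0.251, H_out = 7.956 kJ/mol
Linear interpolation between T = 326.9 (H_out = 7.212) and T = 328.1 (H_out = 7.956) on hF = 7.896 gives T ≈ 328.0 K, at which ψ = 0.25.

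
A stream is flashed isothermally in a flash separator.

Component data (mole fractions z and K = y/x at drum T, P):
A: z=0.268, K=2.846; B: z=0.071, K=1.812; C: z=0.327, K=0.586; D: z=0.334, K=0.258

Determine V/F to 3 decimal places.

Rachford–Rice: g(V/F) = Σ zᵢ(Kᵢ−1)/(1+V/F(Kᵢ−1)) = 0.
g(0) = ΣzᵢKᵢ − 1 = 0.169 and g(1) = 1 − Σzᵢ/Kᵢ = -0.986, so a root lies in (0, 1).
Iterate (Newton) starting at V/F = 0.55:
  V/F = 0.550: g = -0.3087, g' = -0.866 → V/F = 0.194
  V/F = 0.194: g = -0.0223, g' = -0.848 → V/F = 0.167
  V/F = 0.167: g = 0.0003, g' = -0.874 → V/F = 0.168
Converged at V/F = 0.168.

V/F = 0.168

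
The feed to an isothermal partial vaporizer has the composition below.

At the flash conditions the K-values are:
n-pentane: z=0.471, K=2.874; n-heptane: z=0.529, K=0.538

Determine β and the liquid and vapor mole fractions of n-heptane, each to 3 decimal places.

β = 0.737, x_n-heptane = 0.802, y_n-heptane = 0.432

Material balance + equilibrium reduce to Σ zᵢ(Kᵢ−1)/(1+β(Kᵢ−1)) = 0.
g(0) = ΣzᵢKᵢ − 1 = 0.638 and g(1) = 1 − Σzᵢ/Kᵢ = -0.147, so a root lies in (0, 1).
Binary case is linear: z₁(K₁−1)(1+β(K₂−1)) + z₂(K₂−1)(1+β(K₁−1)) = 0
⇒ β = [z₁(K₁−1)+z₂(K₂−1)] / [−(K₁−1)(K₂−1)] = 0.6383/0.8658 = 0.737
Compositions from xᵢ = zᵢ/(1+β(Kᵢ−1)), yᵢ = Kᵢxᵢ:
  n-pentane: x = 0.198, y = 0.568
  n-heptane: x = 0.802, y = 0.432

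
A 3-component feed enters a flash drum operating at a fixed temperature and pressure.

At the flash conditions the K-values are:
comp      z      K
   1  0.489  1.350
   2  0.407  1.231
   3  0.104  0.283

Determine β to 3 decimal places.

β = 0.895

Rachford–Rice: g(β) = Σ zᵢ(Kᵢ−1)/(1+β(Kᵢ−1)) = 0.
Feasibility: ΣzᵢKᵢ = 1.191, Σzᵢ/Kᵢ = 1.060 — both > 1, two phases present.
Newton–Raphson from β = 0.33:
  β = 0.330: g = 0.1431, g' = -0.159 → β = 1.000
  β = 1.000: g = -0.0603, g' = -0.715 → β = 0.916
  β = 0.916: g = -0.0098, g' = -0.502 → β = 0.896
  β = 0.896: g = -0.0003, g' = -0.468 → β = 0.895
Converged at β = 0.895.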